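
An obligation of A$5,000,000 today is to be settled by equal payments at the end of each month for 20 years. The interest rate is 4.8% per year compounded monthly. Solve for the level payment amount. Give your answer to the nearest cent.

Level ordinary annuity; solve PV = PMT × [(1 − (1+r)^−n)/r] for PMT.
Periodic rate r = 0.048/12 per month; n is counted in months.
With n = 240: PMT = 5,000,000 / ([(1 − (1+r)^−n)/r]) = A$32,447.87

A$32,447.87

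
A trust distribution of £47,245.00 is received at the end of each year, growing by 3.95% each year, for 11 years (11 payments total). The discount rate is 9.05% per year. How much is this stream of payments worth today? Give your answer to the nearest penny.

£379,390.92

Periodic rate r = 0.0905 per year.
Growing ordinary annuity: PV = PMT₁ × [1 − ((1+g)/(1+r))^n] / (r − g) = 47,245 × [1 − ((1+0.0395)/(1+r))^11] / (r − 0.0395) = £379,390.92.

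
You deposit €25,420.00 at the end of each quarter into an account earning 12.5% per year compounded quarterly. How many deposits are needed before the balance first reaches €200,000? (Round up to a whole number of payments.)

8 payments

Periodic rate r = 0.125/4 per quarter; n is counted in quarters.
Ordinary annuity FV: 200,000 = 25,420 × [((1+r)^n − 1)/r].
(1+r)^n = 1 + 200,000 × r / 25,420, so n = ln(1 + 200,000·r/25,420) / ln(1+r) = 7.14.
Round up to a whole number of payments: n = 8.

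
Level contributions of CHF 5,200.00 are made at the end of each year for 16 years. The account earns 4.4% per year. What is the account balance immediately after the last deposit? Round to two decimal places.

This is an ordinary annuity: 16 deposits of CHF 5,200.00 at the end of each year.
Periodic rate r = 0.044 per year.
FV = PMT × [((1+r)^n − 1)/r] = 5,200 × [(1+r)^16 − 1] / r = CHF 117,192.27

CHF 117,192.27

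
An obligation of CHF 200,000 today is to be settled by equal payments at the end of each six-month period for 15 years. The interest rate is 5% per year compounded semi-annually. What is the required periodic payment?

CHF 9,555.53

Level ordinary annuity; solve PV = PMT × [(1 − (1+r)^−n)/r] for PMT.
Periodic rate r = 0.05/2 per half-year; n is counted in half-years.
With n = 30: PMT = 200,000 / ([(1 − (1+r)^−n)/r]) = CHF 9,555.53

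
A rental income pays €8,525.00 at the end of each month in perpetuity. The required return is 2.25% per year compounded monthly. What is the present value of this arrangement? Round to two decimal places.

Periodic rate r = 0.0225/12 per month.
Level perpetuity: PV = PMT / r = 8,525 / (0.0225/12) = €4,546,666.67.

€4,546,666.67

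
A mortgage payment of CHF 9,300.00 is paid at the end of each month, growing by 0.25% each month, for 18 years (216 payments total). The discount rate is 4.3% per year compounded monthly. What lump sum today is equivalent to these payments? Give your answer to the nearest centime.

Periodic rate r = 0.043/12 per month; n is counted in months.
Growing ordinary annuity: PV = PMT₁ × [1 − ((1+g)/(1+r))^n] / (r − g) = 9,300 × [1 − ((1+0.0025)/(1+r))^216] / (r − 0.0025) = CHF 1,786,256.37.

CHF 1,786,256.37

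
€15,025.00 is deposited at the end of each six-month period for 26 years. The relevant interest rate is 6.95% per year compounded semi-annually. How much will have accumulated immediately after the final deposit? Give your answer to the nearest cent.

This is an ordinary annuity: 52 deposits of €15,025.00 at the end of each six-month period.
Periodic rate r = 0.0695/2 per half-year; n is counted in half-years.
FV = PMT × [((1+r)^n − 1)/r] = 15,025 × [(1+r)^52 − 1] / r = €2,122,104.66

€2,122,104.66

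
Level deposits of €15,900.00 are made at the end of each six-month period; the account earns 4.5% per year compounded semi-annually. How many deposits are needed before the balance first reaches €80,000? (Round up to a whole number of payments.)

5 payments

Periodic rate r = 0.045/2 per half-year; n is counted in half-years.
Ordinary annuity FV: 80,000 = 15,900 × [((1+r)^n − 1)/r].
(1+r)^n = 1 + 80,000 × r / 15,900, so n = ln(1 + 80,000·r/15,900) / ln(1+r) = 4.82.
Round up to a whole number of payments: n = 5.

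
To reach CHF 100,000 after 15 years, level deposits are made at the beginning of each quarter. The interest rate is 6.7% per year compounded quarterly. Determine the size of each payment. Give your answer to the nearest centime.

Level annuity due; solve FV = PMT × [((1+r)^n − 1)/r] × (1+r) for PMT.
Periodic rate r = 0.067/4 per quarter; n is counted in quarters.
With n = 60: PMT = 100,000 / ([((1+r)^n − 1)/r] × (1+r)) = CHF 963.81

CHF 963.81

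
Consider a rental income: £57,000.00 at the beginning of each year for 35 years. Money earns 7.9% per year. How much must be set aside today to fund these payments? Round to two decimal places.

£724,129.04

This is an annuity due: 35 payments of £57,000.00 at the beginning of each year.
Periodic rate r = 0.079 per year.
PV = PMT × [(1 − (1+r)^−n)/r] × (1+r) = 57,000 × [1 − (1+r)^−35] / r × (1+r) = £724,129.04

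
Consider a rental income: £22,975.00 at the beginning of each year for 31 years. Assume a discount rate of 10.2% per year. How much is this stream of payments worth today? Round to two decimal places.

£235,996.26

This is an annuity due: 31 payments of £22,975.00 at the beginning of each year.
Periodic rate r = 0.102 per year.
PV = PMT × [(1 − (1+r)^−n)/r] × (1+r) = 22,975 × [1 − (1+r)^−31] / r × (1+r) = £235,996.26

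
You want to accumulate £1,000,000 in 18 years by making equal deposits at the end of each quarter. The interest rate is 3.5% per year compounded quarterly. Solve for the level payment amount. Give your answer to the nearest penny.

Level ordinary annuity; solve FV = PMT × [((1+r)^n − 1)/r] for PMT.
Periodic rate r = 0.035/4 per quarter; n is counted in quarters.
With n = 72: PMT = 1,000,000 / ([((1+r)^n − 1)/r]) = £10,028.97

£10,028.97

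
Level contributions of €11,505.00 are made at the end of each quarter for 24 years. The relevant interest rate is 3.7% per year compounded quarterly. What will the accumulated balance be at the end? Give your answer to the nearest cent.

€1,766,626.34

This is an ordinary annuity: 96 deposits of €11,505.00 at the end of each quarter.
Periodic rate r = 0.037/4 per quarter; n is counted in quarters.
FV = PMT × [((1+r)^n − 1)/r] = 11,505 × [(1+r)^96 − 1] / r = €1,766,626.34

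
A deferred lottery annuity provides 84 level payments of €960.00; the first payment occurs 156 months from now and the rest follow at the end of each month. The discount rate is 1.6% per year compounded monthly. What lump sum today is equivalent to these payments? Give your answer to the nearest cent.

€62,013.91

Ordinary annuity of 84 payments, first payment at period 156.
Periodic rate r = 0.016/12 per month; n is counted in months.
The ordinary-annuity PV formula values the stream one period before the first payment (period 155); discount that back 155 periods:
PV₀ = 960 × [1 − (1+r)^−84] / r × (1+r)^−155 = €62,013.91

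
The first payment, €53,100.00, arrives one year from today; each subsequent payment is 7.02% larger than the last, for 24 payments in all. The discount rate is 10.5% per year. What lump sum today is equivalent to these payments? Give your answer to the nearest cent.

Periodic rate r = 0.105 per year.
Growing ordinary annuity: PV = PMT₁ × [1 − ((1+g)/(1+r))^n] / (r − g) = 53,100 × [1 − ((1+0.0702)/(1+r))^24] / (r − 0.0702) = €817,949.99.

€817,949.99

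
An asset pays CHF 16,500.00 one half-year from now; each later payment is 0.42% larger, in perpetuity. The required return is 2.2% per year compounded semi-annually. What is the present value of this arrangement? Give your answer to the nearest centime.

Periodic rate r = 0.022/2 per half-year.
Growing perpetuity (Gordon): PV = PMT₁ / (r − g) = 16,500 / (r − 0.0042) = CHF 2,426,470.59.

CHF 2,426,470.59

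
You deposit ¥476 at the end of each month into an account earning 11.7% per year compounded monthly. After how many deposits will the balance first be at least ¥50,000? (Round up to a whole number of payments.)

Periodic rate r = 0.117/12 per month; n is counted in months.
Ordinary annuity FV: 50,000 = 476 × [((1+r)^n − 1)/r].
(1+r)^n = 1 + 50,000 × r / 476, so n = ln(1 + 50,000·r/476) / ln(1+r) = 72.68.
Round up to a whole number of payments: n = 73.

73 payments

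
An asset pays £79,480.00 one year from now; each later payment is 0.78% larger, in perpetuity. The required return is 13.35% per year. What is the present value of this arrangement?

Periodic rate r = 0.1335 per year.
Growing perpetuity (Gordon): PV = PMT₁ / (r − g) = 79,480 / (r − 0.0078) = £632,299.12.

£632,299.12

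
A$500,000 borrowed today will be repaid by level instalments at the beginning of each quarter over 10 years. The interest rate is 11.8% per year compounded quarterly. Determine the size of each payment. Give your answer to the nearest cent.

A$20,841.87

Level annuity due; solve PV = PMT × [(1 − (1+r)^−n)/r] × (1+r) for PMT.
Periodic rate r = 0.118/4 per quarter; n is counted in quarters.
With n = 40: PMT = 500,000 / ([(1 − (1+r)^−n)/r] × (1+r)) = A$20,841.87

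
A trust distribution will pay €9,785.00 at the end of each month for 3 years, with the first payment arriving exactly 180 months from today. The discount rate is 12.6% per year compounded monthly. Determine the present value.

€45,029.20

Ordinary annuity of 36 payments, first payment at period 180.
Periodic rate r = 0.126/12 per month; n is counted in months.
The ordinary-annuity PV formula values the stream one period before the first payment (period 179); discount that back 179 periods:
PV₀ = 9,785 × [1 − (1+r)^−36] / r × (1+r)^−179 = €45,029.20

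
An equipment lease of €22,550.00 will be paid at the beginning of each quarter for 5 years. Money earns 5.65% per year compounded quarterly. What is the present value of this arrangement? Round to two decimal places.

This is an annuity due: 20 payments of €22,550.00 at the beginning of each quarter.
Periodic rate r = 0.0565/4 per quarter; n is counted in quarters.
PV = PMT × [(1 − (1+r)^−n)/r] × (1+r) = 22,550 × [1 − (1+r)^−20] / r × (1+r) = €396,028.93

€396,028.93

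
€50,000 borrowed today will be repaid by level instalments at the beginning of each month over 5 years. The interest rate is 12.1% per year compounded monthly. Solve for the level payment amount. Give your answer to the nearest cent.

€1,103.62

Level annuity due; solve PV = PMT × [(1 − (1+r)^−n)/r] × (1+r) for PMT.
Periodic rate r = 0.121/12 per month; n is counted in months.
With n = 60: PMT = 50,000 / ([(1 − (1+r)^−n)/r] × (1+r)) = €1,103.62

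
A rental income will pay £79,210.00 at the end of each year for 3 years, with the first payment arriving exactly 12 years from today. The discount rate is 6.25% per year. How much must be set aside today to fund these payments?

£108,182.49

Ordinary annuity of 3 payments, first payment at period 12.
Periodic rate r = 0.0625 per year.
The ordinary-annuity PV formula values the stream one period before the first payment (period 11); discount that back 11 periods:
PV₀ = 79,210 × [1 − (1+r)^−3] / r × (1+r)^−11 = £108,182.49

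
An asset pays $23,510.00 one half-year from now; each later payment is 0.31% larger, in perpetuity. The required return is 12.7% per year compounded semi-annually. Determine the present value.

Periodic rate r = 0.127/2 per half-year.
Growing perpetuity (Gordon): PV = PMT₁ / (r − g) = 23,510 / (r − 0.0031) = $389,238.41.

$389,238.41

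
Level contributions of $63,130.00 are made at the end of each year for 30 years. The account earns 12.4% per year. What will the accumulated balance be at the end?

This is an ordinary annuity: 30 deposits of $63,130.00 at the end of each year.
Periodic rate r = 0.124 per year.
FV = PMT × [((1+r)^n − 1)/r] = 63,130 × [(1+r)^30 − 1] / r = $16,465,639.22

$16,465,639.22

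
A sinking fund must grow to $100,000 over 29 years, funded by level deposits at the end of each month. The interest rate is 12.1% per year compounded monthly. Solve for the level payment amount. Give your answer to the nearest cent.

$31.68

Level ordinary annuity; solve FV = PMT × [((1+r)^n − 1)/r] for PMT.
Periodic rate r = 0.121/12 per month; n is counted in months.
With n = 348: PMT = 100,000 / ([((1+r)^n − 1)/r]) = $31.68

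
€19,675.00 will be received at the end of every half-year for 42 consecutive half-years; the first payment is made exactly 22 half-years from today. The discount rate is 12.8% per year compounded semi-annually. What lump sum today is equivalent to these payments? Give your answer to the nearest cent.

Ordinary annuity of 42 payments, first payment at period 22.
Periodic rate r = 0.128/2 per half-year; n is counted in half-years.
The ordinary-annuity PV formula values the stream one period before the first payment (period 21); discount that back 21 periods:
PV₀ = 19,675 × [1 − (1+r)^−42] / r × (1+r)^−21 = €77,380.91

€77,380.91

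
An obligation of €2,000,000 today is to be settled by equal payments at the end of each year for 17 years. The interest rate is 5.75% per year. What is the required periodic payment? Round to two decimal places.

€187,471.94

Level ordinary annuity; solve PV = PMT × [(1 − (1+r)^−n)/r] for PMT.
Periodic rate r = 0.0575 per year.
With n = 17: PMT = 2,000,000 / ([(1 − (1+r)^−n)/r]) = €187,471.94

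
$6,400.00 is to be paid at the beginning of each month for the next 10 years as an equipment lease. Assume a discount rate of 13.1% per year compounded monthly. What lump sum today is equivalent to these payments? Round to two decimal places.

$431,608.89

This is an annuity due: 120 payments of $6,400.00 at the beginning of each month.
Periodic rate r = 0.131/12 per month; n is counted in months.
PV = PMT × [(1 − (1+r)^−n)/r] × (1+r) = 6,400 × [1 − (1+r)^−120] / r × (1+r) = $431,608.89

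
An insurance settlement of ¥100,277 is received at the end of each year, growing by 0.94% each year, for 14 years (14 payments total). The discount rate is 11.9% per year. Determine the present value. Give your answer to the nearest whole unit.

Periodic rate r = 0.119 per year.
Growing ordinary annuity: PV = PMT₁ × [1 − ((1+g)/(1+r))^n] / (r − g) = 100,277 × [1 − ((1+0.0094)/(1+r))^14] / (r − 0.0094) = ¥698,836.

¥698,836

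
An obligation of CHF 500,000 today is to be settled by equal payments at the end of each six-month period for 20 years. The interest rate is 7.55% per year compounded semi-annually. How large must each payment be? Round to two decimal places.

Level ordinary annuity; solve PV = PMT × [(1 − (1+r)^−n)/r] for PMT.
Periodic rate r = 0.0755/2 per half-year; n is counted in half-years.
With n = 40: PMT = 500,000 / ([(1 − (1+r)^−n)/r]) = CHF 24,422.22

CHF 24,422.22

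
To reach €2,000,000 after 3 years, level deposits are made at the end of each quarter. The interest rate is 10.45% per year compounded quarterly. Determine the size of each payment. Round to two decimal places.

Level ordinary annuity; solve FV = PMT × [((1+r)^n − 1)/r] for PMT.
Periodic rate r = 0.1045/4 per quarter; n is counted in quarters.
With n = 12: PMT = 2,000,000 / ([((1+r)^n − 1)/r]) = €144,054.75

€144,054.75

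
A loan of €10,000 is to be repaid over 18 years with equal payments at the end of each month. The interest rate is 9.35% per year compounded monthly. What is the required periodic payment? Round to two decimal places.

€95.84

Level ordinary annuity; solve PV = PMT × [(1 − (1+r)^−n)/r] for PMT.
Periodic rate r = 0.0935/12 per month; n is counted in months.
With n = 216: PMT = 10,000 / ([(1 − (1+r)^−n)/r]) = €95.84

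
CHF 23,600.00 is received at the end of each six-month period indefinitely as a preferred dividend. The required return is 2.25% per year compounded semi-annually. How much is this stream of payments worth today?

CHF 2,097,777.78

Periodic rate r = 0.0225/2 per half-year.
Level perpetuity: PV = PMT / r = 23,600 / (0.0225/2) = CHF 2,097,777.78.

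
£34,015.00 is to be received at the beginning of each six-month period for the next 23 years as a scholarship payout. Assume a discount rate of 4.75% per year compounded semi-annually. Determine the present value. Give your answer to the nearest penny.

£968,166.64

This is an annuity due: 46 payments of £34,015.00 at the beginning of each six-month period.
Periodic rate r = 0.0475/2 per half-year; n is counted in half-years.
PV = PMT × [(1 − (1+r)^−n)/r] × (1+r) = 34,015 × [1 − (1+r)^−46] / r × (1+r) = £968,166.64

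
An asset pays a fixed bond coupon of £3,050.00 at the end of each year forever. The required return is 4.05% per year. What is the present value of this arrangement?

Periodic rate r = 0.0405 per year.
Level perpetuity: PV = PMT / r = 3,050 / (0.0405) = £75,308.64.

£75,308.64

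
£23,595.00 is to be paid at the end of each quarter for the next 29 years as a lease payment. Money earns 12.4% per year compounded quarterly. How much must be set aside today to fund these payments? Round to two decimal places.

£739,076.77

This is an ordinary annuity: 116 payments of £23,595.00 at the end of each quarter.
Periodic rate r = 0.124/4 per quarter; n is counted in quarters.
PV = PMT × [(1 − (1+r)^−n)/r] = 23,595 × [1 − (1+r)^−116] / r = £739,076.77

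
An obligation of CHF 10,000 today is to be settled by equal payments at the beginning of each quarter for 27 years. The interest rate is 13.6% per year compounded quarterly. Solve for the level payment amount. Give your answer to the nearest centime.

Level annuity due; solve PV = PMT × [(1 − (1+r)^−n)/r] × (1+r) for PMT.
Periodic rate r = 0.136/4 per quarter; n is counted in quarters.
With n = 108: PMT = 10,000 / ([(1 − (1+r)^−n)/r] × (1+r)) = CHF 337.95

CHF 337.95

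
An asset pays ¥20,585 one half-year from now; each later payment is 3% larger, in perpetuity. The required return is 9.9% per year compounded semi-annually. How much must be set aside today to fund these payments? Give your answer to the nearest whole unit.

Periodic rate r = 0.099/2 per half-year.
Growing perpetuity (Gordon): PV = PMT₁ / (r − g) = 20,585 / (r − 0.03) = ¥1,055,641.

¥1,055,641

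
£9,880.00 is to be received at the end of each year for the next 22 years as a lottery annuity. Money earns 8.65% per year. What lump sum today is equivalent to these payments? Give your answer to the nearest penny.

This is an ordinary annuity: 22 payments of £9,880.00 at the end of each year.
Periodic rate r = 0.0865 per year.
PV = PMT × [(1 − (1+r)^−n)/r] = 9,880 × [1 − (1+r)^−22] / r = £95,808.26

£95,808.26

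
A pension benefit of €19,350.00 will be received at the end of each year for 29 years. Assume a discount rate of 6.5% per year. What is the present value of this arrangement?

€249,759.93

This is an ordinary annuity: 29 payments of €19,350.00 at the end of each year.
Periodic rate r = 0.065 per year.
PV = PMT × [(1 − (1+r)^−n)/r] = 19,350 × [1 − (1+r)^−29] / r = €249,759.93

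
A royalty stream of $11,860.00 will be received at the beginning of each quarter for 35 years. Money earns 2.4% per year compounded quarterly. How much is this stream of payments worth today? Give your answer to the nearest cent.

$1,127,901.35

This is an annuity due: 140 payments of $11,860.00 at the beginning of each quarter.
Periodic rate r = 0.024/4 per quarter; n is counted in quarters.
PV = PMT × [(1 − (1+r)^−n)/r] × (1+r) = 11,860 × [1 − (1+r)^−140] / r × (1+r) = $1,127,901.35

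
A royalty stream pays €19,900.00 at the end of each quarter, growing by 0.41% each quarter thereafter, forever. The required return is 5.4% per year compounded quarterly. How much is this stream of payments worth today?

€2,117,021.28

Periodic rate r = 0.054/4 per quarter.
Growing perpetuity (Gordon): PV = PMT₁ / (r − g) = 19,900 / (r − 0.0041) = €2,117,021.28.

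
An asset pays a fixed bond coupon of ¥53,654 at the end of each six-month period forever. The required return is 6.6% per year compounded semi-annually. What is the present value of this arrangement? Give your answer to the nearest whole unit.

¥1,625,879

Periodic rate r = 0.066/2 per half-year.
Level perpetuity: PV = PMT / r = 53,654 / (0.066/2) = ¥1,625,879.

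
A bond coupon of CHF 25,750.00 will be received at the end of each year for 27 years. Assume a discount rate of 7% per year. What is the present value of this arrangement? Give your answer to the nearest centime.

This is an ordinary annuity: 27 payments of CHF 25,750.00 at the end of each year.
Periodic rate r = 0.07 per year.
PV = PMT × [(1 − (1+r)^−n)/r] = 25,750 × [1 − (1+r)^−27] / r = CHF 308,657.76

CHF 308,657.76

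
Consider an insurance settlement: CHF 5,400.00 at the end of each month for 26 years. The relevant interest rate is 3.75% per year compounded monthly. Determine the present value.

CHF 1,075,219.96

This is an ordinary annuity: 312 payments of CHF 5,400.00 at the end of each month.
Periodic rate r = 0.0375/12 per month; n is counted in months.
PV = PMT × [(1 − (1+r)^−n)/r] = 5,400 × [1 − (1+r)^−312] / r = CHF 1,075,219.96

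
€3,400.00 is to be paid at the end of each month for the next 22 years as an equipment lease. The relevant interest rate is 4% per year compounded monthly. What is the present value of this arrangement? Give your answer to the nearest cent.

This is an ordinary annuity: 264 payments of €3,400.00 at the end of each month.
Periodic rate r = 0.04/12 per month; n is counted in months.
PV = PMT × [(1 − (1+r)^−n)/r] = 3,400 × [1 − (1+r)^−264] / r = €596,301.84

€596,301.84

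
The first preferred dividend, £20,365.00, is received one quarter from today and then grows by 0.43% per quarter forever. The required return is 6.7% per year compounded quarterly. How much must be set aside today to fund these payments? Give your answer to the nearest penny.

Periodic rate r = 0.067/4 per quarter.
Growing perpetuity (Gordon): PV = PMT₁ / (r − g) = 20,365 / (r − 0.0043) = £1,635,742.97.

£1,635,742.97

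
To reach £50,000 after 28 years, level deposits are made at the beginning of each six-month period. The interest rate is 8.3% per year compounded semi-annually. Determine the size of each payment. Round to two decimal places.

Level annuity due; solve FV = PMT × [((1+r)^n − 1)/r] × (1+r) for PMT.
Periodic rate r = 0.083/2 per half-year; n is counted in half-years.
With n = 56: PMT = 50,000 / ([((1+r)^n − 1)/r] × (1+r)) = £227.74

£227.74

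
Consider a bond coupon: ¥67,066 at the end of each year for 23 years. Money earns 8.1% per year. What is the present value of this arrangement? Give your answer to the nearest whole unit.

This is an ordinary annuity: 23 payments of ¥67,066 at the end of each year.
Periodic rate r = 0.081 per year.
PV = PMT × [(1 − (1+r)^−n)/r] = 67,066 × [1 − (1+r)^−23] / r = ¥689,928

¥689,928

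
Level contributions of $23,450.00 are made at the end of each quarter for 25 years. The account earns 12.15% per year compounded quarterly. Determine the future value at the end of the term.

$14,615,121.43

This is an ordinary annuity: 100 deposits of $23,450.00 at the end of each quarter.
Periodic rate r = 0.1215/4 per quarter; n is counted in quarters.
FV = PMT × [((1+r)^n − 1)/r] = 23,450 × [(1+r)^100 − 1] / r = $14,615,121.43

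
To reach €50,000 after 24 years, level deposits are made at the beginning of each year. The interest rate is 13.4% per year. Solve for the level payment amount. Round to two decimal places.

Level annuity due; solve FV = PMT × [((1+r)^n − 1)/r] × (1+r) for PMT.
Periodic rate r = 0.134 per year.
With n = 24: PMT = 50,000 / ([((1+r)^n − 1)/r] × (1+r)) = €303.75

€303.75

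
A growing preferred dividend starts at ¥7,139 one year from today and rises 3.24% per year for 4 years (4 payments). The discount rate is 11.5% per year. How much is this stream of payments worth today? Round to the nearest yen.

¥22,903

Periodic rate r = 0.115 per year.
Growing ordinary annuity: PV = PMT₁ × [1 − ((1+g)/(1+r))^n] / (r − g) = 7,139 × [1 − ((1+0.0324)/(1+r))^4] / (r − 0.0324) = ¥22,903.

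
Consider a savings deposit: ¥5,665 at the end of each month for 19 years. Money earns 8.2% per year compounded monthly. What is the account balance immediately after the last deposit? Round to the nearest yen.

This is an ordinary annuity: 228 deposits of ¥5,665 at the end of each month.
Periodic rate r = 0.082/12 per month; n is counted in months.
FV = PMT × [((1+r)^n − 1)/r] = 5,665 × [(1+r)^228 − 1] / r = ¥3,087,463

¥3,087,463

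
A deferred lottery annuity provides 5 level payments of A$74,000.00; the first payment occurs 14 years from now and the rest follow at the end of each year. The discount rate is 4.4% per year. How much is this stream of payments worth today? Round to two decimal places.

A$186,122.41

Ordinary annuity of 5 payments, first payment at period 14.
Periodic rate r = 0.044 per year.
The ordinary-annuity PV formula values the stream one period before the first payment (period 13); discount that back 13 periods:
PV₀ = 74,000 × [1 − (1+r)^−5] / r × (1+r)^−13 = A$186,122.41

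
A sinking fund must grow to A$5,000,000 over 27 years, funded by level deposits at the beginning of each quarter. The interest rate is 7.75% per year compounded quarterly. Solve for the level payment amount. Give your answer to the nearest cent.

A$13,684.63

Level annuity due; solve FV = PMT × [((1+r)^n − 1)/r] × (1+r) for PMT.
Periodic rate r = 0.0775/4 per quarter; n is counted in quarters.
With n = 108: PMT = 5,000,000 / ([((1+r)^n − 1)/r] × (1+r)) = A$13,684.63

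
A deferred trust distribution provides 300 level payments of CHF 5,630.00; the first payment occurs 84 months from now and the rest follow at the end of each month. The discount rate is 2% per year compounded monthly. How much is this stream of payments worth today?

CHF 1,156,816.21

Ordinary annuity of 300 payments, first payment at period 84.
Periodic rate r = 0.02/12 per month; n is counted in months.
The ordinary-annuity PV formula values the stream one period before the first payment (period 83); discount that back 83 periods:
PV₀ = 5,630 × [1 − (1+r)^−300] / r × (1+r)^−83 = CHF 1,156,816.21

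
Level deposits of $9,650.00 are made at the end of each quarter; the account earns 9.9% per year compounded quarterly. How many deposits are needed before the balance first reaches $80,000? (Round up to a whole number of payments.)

8 payments

Periodic rate r = 0.099/4 per quarter; n is counted in quarters.
Ordinary annuity FV: 80,000 = 9,650 × [((1+r)^n − 1)/r].
(1+r)^n = 1 + 80,000 × r / 9,650, so n = ln(1 + 80,000·r/9,650) / ln(1+r) = 7.63.
Round up to a whole number of payments: n = 8.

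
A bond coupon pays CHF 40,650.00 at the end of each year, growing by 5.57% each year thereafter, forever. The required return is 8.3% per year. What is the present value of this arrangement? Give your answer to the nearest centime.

CHF 1,489,010.99

Periodic rate r = 0.083 per year.
Growing perpetuity (Gordon): PV = PMT₁ / (r − g) = 40,650 / (r − 0.0557) = CHF 1,489,010.99.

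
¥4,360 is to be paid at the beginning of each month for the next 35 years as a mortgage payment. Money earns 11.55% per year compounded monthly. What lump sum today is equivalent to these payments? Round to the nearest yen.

This is an annuity due: 420 payments of ¥4,360 at the beginning of each month.
Periodic rate r = 0.1155/12 per month; n is counted in months.
PV = PMT × [(1 − (1+r)^−n)/r] × (1+r) = 4,360 × [1 − (1+r)^−420] / r × (1+r) = ¥449,162

¥449,162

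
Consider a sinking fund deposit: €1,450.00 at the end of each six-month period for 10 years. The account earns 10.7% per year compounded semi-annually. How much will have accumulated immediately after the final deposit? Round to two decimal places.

This is an ordinary annuity: 20 deposits of €1,450.00 at the end of each six-month period.
Periodic rate r = 0.107/2 per half-year; n is counted in half-years.
FV = PMT × [((1+r)^n − 1)/r] = 1,450 × [(1+r)^20 − 1] / r = €49,758.02

€49,758.02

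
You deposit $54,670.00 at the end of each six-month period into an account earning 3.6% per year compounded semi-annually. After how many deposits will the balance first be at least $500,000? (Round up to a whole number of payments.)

Periodic rate r = 0.036/2 per half-year; n is counted in half-years.
Ordinary annuity FV: 500,000 = 54,670 × [((1+r)^n − 1)/r].
(1+r)^n = 1 + 500,000 × r / 54,670, so n = ln(1 + 500,000·r/54,670) / ln(1+r) = 8.54.
Round up to a whole number of payments: n = 9.

9 payments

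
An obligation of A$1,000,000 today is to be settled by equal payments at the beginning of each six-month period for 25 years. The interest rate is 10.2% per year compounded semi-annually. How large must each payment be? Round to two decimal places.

A$52,926.03

Level annuity due; solve PV = PMT × [(1 − (1+r)^−n)/r] × (1+r) for PMT.
Periodic rate r = 0.102/2 per half-year; n is counted in half-years.
With n = 50: PMT = 1,000,000 / ([(1 − (1+r)^−n)/r] × (1+r)) = A$52,926.03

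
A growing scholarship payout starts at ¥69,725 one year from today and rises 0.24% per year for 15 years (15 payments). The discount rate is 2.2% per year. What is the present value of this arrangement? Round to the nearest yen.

¥896,766

Periodic rate r = 0.022 per year.
Growing ordinary annuity: PV = PMT₁ × [1 − ((1+g)/(1+r))^n] / (r − g) = 69,725 × [1 − ((1+0.0024)/(1+r))^15] / (r − 0.0024) = ¥896,766.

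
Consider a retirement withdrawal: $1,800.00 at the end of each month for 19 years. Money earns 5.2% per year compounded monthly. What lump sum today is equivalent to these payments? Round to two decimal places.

This is an ordinary annuity: 228 payments of $1,800.00 at the end of each month.
Periodic rate r = 0.052/12 per month; n is counted in months.
PV = PMT × [(1 − (1+r)^−n)/r] = 1,800 × [1 − (1+r)^−228] / r = $260,397.90

$260,397.90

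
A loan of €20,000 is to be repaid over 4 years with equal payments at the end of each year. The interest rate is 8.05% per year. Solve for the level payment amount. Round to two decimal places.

Level ordinary annuity; solve PV = PMT × [(1 − (1+r)^−n)/r] for PMT.
Periodic rate r = 0.0805 per year.
With n = 4: PMT = 20,000 / ([(1 − (1+r)^−n)/r]) = €6,045.14

€6,045.14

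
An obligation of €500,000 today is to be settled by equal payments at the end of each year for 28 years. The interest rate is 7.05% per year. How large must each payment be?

Level ordinary annuity; solve PV = PMT × [(1 − (1+r)^−n)/r] for PMT.
Periodic rate r = 0.0705 per year.
With n = 28: PMT = 500,000 / ([(1 − (1+r)^−n)/r]) = €41,394.99

€41,394.99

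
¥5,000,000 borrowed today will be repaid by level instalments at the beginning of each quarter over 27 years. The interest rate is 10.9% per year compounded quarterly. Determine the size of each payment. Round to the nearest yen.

¥140,329

Level annuity due; solve PV = PMT × [(1 − (1+r)^−n)/r] × (1+r) for PMT.
Periodic rate r = 0.109/4 per quarter; n is counted in quarters.
With n = 108: PMT = 5,000,000 / ([(1 − (1+r)^−n)/r] × (1+r)) = ¥140,329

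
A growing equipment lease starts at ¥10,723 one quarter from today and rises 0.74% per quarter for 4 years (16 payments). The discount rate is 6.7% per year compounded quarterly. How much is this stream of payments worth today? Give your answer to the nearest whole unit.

Periodic rate r = 0.067/4 per quarter; n is counted in quarters.
Growing ordinary annuity: PV = PMT₁ × [1 − ((1+g)/(1+r))^n] / (r − g) = 10,723 × [1 − ((1+0.0074)/(1+r))^16] / (r − 0.0074) = ¥157,588.

¥157,588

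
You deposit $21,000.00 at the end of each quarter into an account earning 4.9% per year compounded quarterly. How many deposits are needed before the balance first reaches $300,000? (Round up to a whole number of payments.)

Periodic rate r = 0.049/4 per quarter; n is counted in quarters.
Ordinary annuity FV: 300,000 = 21,000 × [((1+r)^n − 1)/r].
(1+r)^n = 1 + 300,000 × r / 21,000, so n = ln(1 + 300,000·r/21,000) / ln(1+r) = 13.25.
Round up to a whole number of payments: n = 14.

14 payments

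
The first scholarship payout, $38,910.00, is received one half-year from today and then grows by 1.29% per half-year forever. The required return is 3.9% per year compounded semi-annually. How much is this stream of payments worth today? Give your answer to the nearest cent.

$5,895,454.55

Periodic rate r = 0.039/2 per half-year.
Growing perpetuity (Gordon): PV = PMT₁ / (r − g) = 38,910 / (r − 0.0129) = $5,895,454.55.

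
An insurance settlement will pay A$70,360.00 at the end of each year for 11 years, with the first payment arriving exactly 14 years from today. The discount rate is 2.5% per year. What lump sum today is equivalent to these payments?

Ordinary annuity of 11 payments, first payment at period 14.
Periodic rate r = 0.025 per year.
The ordinary-annuity PV formula values the stream one period before the first payment (period 13); discount that back 13 periods:
PV₀ = 70,360 × [1 − (1+r)^−11] / r × (1+r)^−13 = A$485,610.71

A$485,610.71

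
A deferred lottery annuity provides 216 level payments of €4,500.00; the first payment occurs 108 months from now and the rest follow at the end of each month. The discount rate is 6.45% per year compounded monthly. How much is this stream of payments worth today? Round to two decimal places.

Ordinary annuity of 216 payments, first payment at period 108.
Periodic rate r = 0.0645/12 per month; n is counted in months.
The ordinary-annuity PV formula values the stream one period before the first payment (period 107); discount that back 107 periods:
PV₀ = 4,500 × [1 − (1+r)^−216] / r × (1+r)^−107 = €323,563.62

€323,563.62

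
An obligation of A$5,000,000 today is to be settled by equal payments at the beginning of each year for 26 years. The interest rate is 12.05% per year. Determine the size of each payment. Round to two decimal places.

A$567,149.88

Level annuity due; solve PV = PMT × [(1 − (1+r)^−n)/r] × (1+r) for PMT.
Periodic rate r = 0.1205 per year.
With n = 26: PMT = 5,000,000 / ([(1 − (1+r)^−n)/r] × (1+r)) = A$567,149.88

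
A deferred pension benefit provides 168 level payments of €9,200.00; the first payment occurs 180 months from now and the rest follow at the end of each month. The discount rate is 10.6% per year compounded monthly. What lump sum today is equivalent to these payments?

Ordinary annuity of 168 payments, first payment at period 180.
Periodic rate r = 0.106/12 per month; n is counted in months.
The ordinary-annuity PV formula values the stream one period before the first payment (period 179); discount that back 179 periods:
PV₀ = 9,200 × [1 − (1+r)^−168] / r × (1+r)^−179 = €166,527.09

€166,527.09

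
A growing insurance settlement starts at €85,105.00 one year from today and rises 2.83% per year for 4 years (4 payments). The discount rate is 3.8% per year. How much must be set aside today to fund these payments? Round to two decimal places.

Periodic rate r = 0.038 per year.
Growing ordinary annuity: PV = PMT₁ × [1 − ((1+g)/(1+r))^n] / (r − g) = 85,105 × [1 − ((1+0.0283)/(1+r))^4] / (r − 0.0283) = €323,389.09.

€323,389.09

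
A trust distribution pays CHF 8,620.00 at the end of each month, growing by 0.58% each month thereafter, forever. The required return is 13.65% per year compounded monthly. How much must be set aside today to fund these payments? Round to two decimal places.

CHF 1,546,188.34

Periodic rate r = 0.1365/12 per month.
Growing perpetuity (Gordon): PV = PMT₁ / (r − g) = 8,620 / (r − 0.0058) = CHF 1,546,188.34.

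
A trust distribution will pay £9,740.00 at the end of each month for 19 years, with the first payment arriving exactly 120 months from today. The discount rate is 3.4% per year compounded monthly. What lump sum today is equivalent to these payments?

£1,167,030.60

Ordinary annuity of 228 payments, first payment at period 120.
Periodic rate r = 0.034/12 per month; n is counted in months.
The ordinary-annuity PV formula values the stream one period before the first payment (period 119); discount that back 119 periods:
PV₀ = 9,740 × [1 − (1+r)^−228] / r × (1+r)^−119 = £1,167,030.60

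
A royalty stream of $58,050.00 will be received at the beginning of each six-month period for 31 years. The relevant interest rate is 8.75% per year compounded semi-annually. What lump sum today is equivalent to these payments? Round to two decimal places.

This is an annuity due: 62 payments of $58,050.00 at the beginning of each six-month period.
Periodic rate r = 0.0875/2 per half-year; n is counted in half-years.
PV = PMT × [(1 − (1+r)^−n)/r] × (1+r) = 58,050 × [1 − (1+r)^−62] / r × (1+r) = $1,287,534.18

$1,287,534.18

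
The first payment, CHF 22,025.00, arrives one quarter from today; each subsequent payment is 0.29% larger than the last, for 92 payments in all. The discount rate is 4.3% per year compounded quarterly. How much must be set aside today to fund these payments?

Periodic rate r = 0.043/4 per quarter; n is counted in quarters.
Growing ordinary annuity: PV = PMT₁ × [1 − ((1+g)/(1+r))^n] / (r − g) = 22,025 × [1 − ((1+0.0029)/(1+r))^92] / (r − 0.0029) = CHF 1,436,354.50.

CHF 1,436,354.50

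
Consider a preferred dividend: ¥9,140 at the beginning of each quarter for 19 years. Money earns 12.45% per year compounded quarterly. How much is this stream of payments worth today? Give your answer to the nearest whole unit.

This is an annuity due: 76 payments of ¥9,140 at the beginning of each quarter.
Periodic rate r = 0.1245/4 per quarter; n is counted in quarters.
PV = PMT × [(1 − (1+r)^−n)/r] × (1+r) = 9,140 × [1 − (1+r)^−76] / r × (1+r) = ¥273,317

¥273,317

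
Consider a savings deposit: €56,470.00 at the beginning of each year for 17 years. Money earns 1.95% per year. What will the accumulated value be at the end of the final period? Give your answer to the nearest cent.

This is an annuity due: 17 deposits of €56,470.00 at the beginning of each year.
Periodic rate r = 0.0195 per year.
FV = PMT × [((1+r)^n − 1)/r] × (1+r) = 56,470 × [(1+r)^17 − 1] / r × (1+r) = €1,147,344.27

€1,147,344.27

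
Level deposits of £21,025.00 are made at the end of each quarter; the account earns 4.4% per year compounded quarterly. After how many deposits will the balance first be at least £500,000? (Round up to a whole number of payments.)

Periodic rate r = 0.044/4 per quarter; n is counted in quarters.
Ordinary annuity FV: 500,000 = 21,025 × [((1+r)^n − 1)/r].
(1+r)^n = 1 + 500,000 × r / 21,025, so n = ln(1 + 500,000·r/21,025) / ln(1+r) = 21.24.
Round up to a whole number of payments: n = 22.

22 payments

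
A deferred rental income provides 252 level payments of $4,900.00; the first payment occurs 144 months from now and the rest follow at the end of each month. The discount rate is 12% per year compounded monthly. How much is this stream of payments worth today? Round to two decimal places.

$108,475.47

Ordinary annuity of 252 payments, first payment at period 144.
Periodic rate r = 0.12/12 per month; n is counted in months.
The ordinary-annuity PV formula values the stream one period before the first payment (period 143); discount that back 143 periods:
PV₀ = 4,900 × [1 − (1+r)^−252] / r × (1+r)^−143 = $108,475.47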